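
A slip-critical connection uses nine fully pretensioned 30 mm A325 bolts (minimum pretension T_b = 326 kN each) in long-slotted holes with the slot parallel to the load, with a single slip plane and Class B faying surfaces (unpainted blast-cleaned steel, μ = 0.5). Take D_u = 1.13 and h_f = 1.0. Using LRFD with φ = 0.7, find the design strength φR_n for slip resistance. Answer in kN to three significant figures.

R_n = μ · D_u · h_f · T_b · n_s · n_b = 0.5 × 1.13 × 1.0 × 326 × 1 × 9 = 1658 kN.
Design strength φR_n = 0.7 × 1658 = 1160 kN.

1160 kN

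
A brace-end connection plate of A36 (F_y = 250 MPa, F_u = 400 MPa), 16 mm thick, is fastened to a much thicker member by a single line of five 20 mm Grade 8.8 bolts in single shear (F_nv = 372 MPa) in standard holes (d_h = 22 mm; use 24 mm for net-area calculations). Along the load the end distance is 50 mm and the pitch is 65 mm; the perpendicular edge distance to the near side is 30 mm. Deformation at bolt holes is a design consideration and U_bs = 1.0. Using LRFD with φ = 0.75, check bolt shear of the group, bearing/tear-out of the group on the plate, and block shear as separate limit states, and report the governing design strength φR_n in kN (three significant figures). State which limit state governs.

Bolt shear: A_b = π·20²/4 = 314.2 mm²; R_n = 372 × 314.2 × 5 × 1 / 1000 = 584.3 kN → 0.75 × 584.3 = 438 kN.
Bearing: edge l_c = 39, r_n = 299.5 kN; interior l_c = 43, r_n = 307.2 kN; R_n = 299.5 + 4·307.2 = 1528 kN → 1150 kN.
Block shear: A_gv = 4960, A_nv = 3232, A_nt = 288 mm²; R_n = min(0.6F_uA_nv, 0.6F_yA_gv) + U_bs·F_u·A_nt = 859.2 kN → 644 kN.
Bolt shear governs: 438 kN.

438 kN (bolt shear governs)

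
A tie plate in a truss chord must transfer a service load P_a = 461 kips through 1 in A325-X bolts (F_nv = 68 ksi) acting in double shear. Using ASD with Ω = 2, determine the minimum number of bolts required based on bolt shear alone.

9 bolts

A_b = π·1²/4 = 0.7854 in².
Per-bolt allowable strength R_n/Ω = 68 × 0.7854 × 2 / 2 = 53.41 kips.
n ≥ 461 / 53.41 = 8.632 → use 9 bolts.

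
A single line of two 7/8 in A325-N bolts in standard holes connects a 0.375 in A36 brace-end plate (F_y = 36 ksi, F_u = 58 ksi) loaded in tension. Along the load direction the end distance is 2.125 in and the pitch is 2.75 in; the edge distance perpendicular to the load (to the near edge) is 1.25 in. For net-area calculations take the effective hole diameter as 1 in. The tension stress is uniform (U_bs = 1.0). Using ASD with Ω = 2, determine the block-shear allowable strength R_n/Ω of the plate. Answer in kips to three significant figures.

Shear plane L_v = 2.125 + 1·2.75 = 4.875 in; A_gv = 4.875 × 0.375 = 1.828 in².
A_nv = (4.875 − 1.5·1) × 0.375 = 1.266 in².
A_nt = (1.25 − 0.5·1) × 0.375 = 0.2812 in².
0.6 F_u A_nv = 44.04 kips; 0.6 F_y A_gv = 39.49 kips → shear yielding governs the shear term.
R_n = 39.49 + 1.0 × 58 × 0.2812 = 55.8 kips.
Allowable strength R_n/Ω = 55.8 / 2 = 27.9 kips.

27.9 kips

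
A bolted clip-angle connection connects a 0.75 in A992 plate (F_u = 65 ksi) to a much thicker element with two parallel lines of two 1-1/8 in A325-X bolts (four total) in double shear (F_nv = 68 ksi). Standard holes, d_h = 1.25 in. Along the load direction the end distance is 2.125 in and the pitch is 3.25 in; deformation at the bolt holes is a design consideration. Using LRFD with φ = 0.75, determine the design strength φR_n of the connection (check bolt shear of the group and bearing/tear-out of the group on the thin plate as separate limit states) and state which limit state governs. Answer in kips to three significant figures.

307 kips (bearing governs)

Bolt shear: A_b = π·1.125²/4 = 0.994 in²; R_n = 68 × 0.994 × 4 × 2 = 540.7 kips → 0.75 × 540.7 = 406 kips.
Bearing (1.2 l_c t F_u ≤ 2.4 d t F_u): upper limit = 2.4·1.125·0.75·65 = 131.6 kips.
  Edge l_c = 2.125 − 1.25/2 = 1.5 → r_n = 87.75 kips; interior l_c = 3.25 − 1.25 = 2 → r_n = 117 kips.
  R_n,bearing = 2·87.75 + 2·117 = 409.5 kips → 0.75 × 409.5 = 307 kips.
Bearing governs: 307 kips.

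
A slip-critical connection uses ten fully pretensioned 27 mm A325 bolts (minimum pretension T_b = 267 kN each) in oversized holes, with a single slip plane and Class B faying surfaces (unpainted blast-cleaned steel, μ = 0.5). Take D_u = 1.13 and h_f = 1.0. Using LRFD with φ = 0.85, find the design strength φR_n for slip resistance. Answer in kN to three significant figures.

1280 kN

R_n = μ · D_u · h_f · T_b · n_s · n_b = 0.5 × 1.13 × 1.0 × 267 × 1 × 10 = 1509 kN.
Design strength φR_n = 0.85 × 1509 = 1280 kN.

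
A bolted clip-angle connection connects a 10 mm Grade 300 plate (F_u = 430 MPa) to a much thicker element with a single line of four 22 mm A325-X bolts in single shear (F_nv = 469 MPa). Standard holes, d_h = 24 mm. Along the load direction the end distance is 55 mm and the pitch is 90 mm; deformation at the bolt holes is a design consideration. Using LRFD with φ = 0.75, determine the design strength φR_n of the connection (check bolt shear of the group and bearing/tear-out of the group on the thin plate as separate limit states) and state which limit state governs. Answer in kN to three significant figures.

Bolt shear: A_b = π·22²/4 = 380.1 mm²; R_n = 469 × 380.1 × 4 × 1 / 1000 = 713.1 kN → 0.75 × 713.1 = 535 kN.
Bearing (1.2 l_c t F_u ≤ 2.4 d t F_u): upper limit = 2.4·22·10·430 / 1000 = 227 kN.
  Edge l_c = 55 − 24/2 = 43 → r_n = 221.9 kN; interior l_c = 90 − 24 = 66 → r_n = 227 kN.
  R_n,bearing = 1·221.9 + 3·227 = 903 kN → 0.75 × 903 = 677 kN.
Bolt shear governs: 535 kN.

535 kN (bolt shear governs)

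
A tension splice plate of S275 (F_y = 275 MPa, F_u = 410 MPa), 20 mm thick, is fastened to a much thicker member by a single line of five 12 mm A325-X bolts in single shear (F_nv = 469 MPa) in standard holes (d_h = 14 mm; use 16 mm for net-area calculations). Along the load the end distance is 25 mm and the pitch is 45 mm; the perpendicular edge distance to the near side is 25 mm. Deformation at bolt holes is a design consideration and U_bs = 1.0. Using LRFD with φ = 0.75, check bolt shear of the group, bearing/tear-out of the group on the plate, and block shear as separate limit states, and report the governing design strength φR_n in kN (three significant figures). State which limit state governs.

Bolt shear: A_b = π·12²/4 = 113.1 mm²; R_n = 469 × 113.1 × 5 × 1 / 1000 = 265.2 kN → 0.75 × 265.2 = 199 kN.
Bearing: edge l_c = 18, r_n = 177.1 kN; interior l_c = 31, r_n = 236.2 kN; R_n = 177.1 + 4·236.2 = 1122 kN → 841 kN.
Block shear: A_gv = 4100, A_nv = 2660, A_nt = 340 mm²; R_n = min(0.6F_uA_nv, 0.6F_yA_gv) + U_bs·F_u·A_nt = 793.8 kN → 595 kN.
Bolt shear governs: 199 kN.

199 kN (bolt shear governs)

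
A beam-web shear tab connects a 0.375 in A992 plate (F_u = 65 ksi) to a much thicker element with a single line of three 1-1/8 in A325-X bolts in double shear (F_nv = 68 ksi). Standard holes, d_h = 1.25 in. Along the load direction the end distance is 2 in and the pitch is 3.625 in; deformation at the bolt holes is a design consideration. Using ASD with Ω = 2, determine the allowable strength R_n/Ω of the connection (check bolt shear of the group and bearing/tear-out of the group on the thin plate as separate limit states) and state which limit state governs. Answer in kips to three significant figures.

Bolt shear: A_b = π·1.125²/4 = 0.994 in²; R_n = 68 × 0.994 × 3 × 2 = 405.6 kips → 405.6 / 2 = 203 kips.
Bearing (1.2 l_c t F_u ≤ 2.4 d t F_u): upper limit = 2.4·1.125·0.375·65 = 65.81 kips.
  Edge l_c = 2 − 1.25/2 = 1.375 → r_n = 40.22 kips; interior l_c = 3.625 − 1.25 = 2.375 → r_n = 65.81 kips.
  R_n,bearing = 1·40.22 + 2·65.81 = 171.8 kips → 171.8 / 2 = 85.9 kips.
Bearing governs: 85.9 kips.

85.9 kips (bearing governs)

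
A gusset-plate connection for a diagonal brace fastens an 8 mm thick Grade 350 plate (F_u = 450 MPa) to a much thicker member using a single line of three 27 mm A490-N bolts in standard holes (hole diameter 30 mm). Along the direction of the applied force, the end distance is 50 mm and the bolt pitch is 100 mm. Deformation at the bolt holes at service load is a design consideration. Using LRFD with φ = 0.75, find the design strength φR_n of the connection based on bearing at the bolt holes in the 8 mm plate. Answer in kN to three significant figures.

463 kN

Per bolt r_n = 1.2 l_c t F_u ≤ 2.4 d t F_u; upper limit = 2.4 × 27 × 8 × 450 / 1000 = 233.3 kN.
Edge bolt: l_c = 50 − 30/2 = 35 mm → 1.2 × 35 × 8 × 450 / 1000 = 151.2 → r_n = 151.2 kN.
Interior bolts: l_c = 100 − 30 = 70 mm → 1.2 × 70 × 8 × 450 / 1000 = 302.4 → r_n = 233.3 kN.
R_n = 1 × 151.2 + 2 × 233.3 = 617.8 kN.
Design strength φR_n = 0.75 × 617.8 = 463 kN.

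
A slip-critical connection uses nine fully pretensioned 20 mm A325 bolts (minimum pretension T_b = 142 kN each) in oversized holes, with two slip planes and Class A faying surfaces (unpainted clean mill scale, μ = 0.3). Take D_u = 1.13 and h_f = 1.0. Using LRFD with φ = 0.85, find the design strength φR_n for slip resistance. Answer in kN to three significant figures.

737 kN

R_n = μ · D_u · h_f · T_b · n_s · n_b = 0.3 × 1.13 × 1.0 × 142 × 2 × 9 = 866.5 kN.
Design strength φR_n = 0.85 × 866.5 = 737 kN.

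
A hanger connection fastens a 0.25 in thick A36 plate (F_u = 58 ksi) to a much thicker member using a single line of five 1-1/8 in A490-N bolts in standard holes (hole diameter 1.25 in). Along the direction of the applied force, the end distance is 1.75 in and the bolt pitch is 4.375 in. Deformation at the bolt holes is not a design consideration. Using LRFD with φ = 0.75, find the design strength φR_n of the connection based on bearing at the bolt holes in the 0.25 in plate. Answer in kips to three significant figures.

165 kips

Per bolt r_n = 1.5 l_c t F_u ≤ 3.0 d t F_u; upper limit = 3.0 × 1.125 × 0.25 × 58 = 48.94 kips.
Edge bolt: l_c = 1.75 − 1.25/2 = 1.125 in → 1.5 × 1.125 × 0.25 × 58 = 24.47 → r_n = 24.47 kips.
Interior bolts: l_c = 4.375 − 1.25 = 3.125 in → 1.5 × 3.125 × 0.25 × 58 = 67.97 → r_n = 48.94 kips.
R_n = 1 × 24.47 + 4 × 48.94 = 220.2 kips.
Design strength φR_n = 0.75 × 220.2 = 165 kips.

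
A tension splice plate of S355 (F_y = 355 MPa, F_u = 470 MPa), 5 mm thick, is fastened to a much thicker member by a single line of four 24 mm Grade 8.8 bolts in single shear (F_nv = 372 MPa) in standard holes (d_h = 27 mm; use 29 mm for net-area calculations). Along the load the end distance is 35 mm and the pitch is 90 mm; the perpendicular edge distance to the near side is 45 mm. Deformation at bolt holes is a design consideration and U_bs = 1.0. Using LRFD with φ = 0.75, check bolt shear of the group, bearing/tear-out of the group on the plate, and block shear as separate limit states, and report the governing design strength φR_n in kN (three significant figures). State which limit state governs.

269 kN (block shear governs)

Bolt shear: A_b = π·24²/4 = 452.4 mm²; R_n = 372 × 452.4 × 4 × 1 / 1000 = 673.2 kN → 0.75 × 673.2 = 505 kN.
Bearing: edge l_c = 21.5, r_n = 60.63 kN; interior l_c = 63, r_n = 135.4 kN; R_n = 60.63 + 3·135.4 = 466.7 kN → 350 kN.
Block shear: A_gv = 1525, A_nv = 1018, A_nt = 152.5 mm²; R_n = min(0.6F_uA_nv, 0.6F_yA_gv) + U_bs·F_u·A_nt = 358.6 kN → 269 kN.
Block shear governs: 269 kN.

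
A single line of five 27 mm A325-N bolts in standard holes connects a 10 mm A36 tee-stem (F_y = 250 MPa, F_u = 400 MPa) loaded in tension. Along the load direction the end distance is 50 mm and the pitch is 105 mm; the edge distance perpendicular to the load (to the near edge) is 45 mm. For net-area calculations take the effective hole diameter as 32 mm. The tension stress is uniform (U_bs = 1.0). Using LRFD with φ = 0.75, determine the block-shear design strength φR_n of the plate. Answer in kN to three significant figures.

Shear plane L_v = 50 + 4·105 = 470 mm; A_gv = 470 × 10 = 4700 mm².
A_nv = (470 − 4.5·32) × 10 = 3260 mm².
A_nt = (45 − 0.5·32) × 10 = 290 mm².
0.6 F_u A_nv = 782.4 kN; 0.6 F_y A_gv = 705 kN → shear yielding governs the shear term.
R_n = 705 + 1.0 × 400 × 290 / 1000 = 821 kN.
Design strength φR_n = 0.75 × 821 = 616 kN.

616 kN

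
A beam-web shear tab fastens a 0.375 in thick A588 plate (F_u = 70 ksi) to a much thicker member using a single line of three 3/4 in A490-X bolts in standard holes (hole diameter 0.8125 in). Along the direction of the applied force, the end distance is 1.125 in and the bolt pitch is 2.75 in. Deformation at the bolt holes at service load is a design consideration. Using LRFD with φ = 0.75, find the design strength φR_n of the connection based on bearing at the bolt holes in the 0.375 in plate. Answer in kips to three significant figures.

87.9 kips

Per bolt r_n = 1.2 l_c t F_u ≤ 2.4 d t F_u; upper limit = 2.4 × 0.75 × 0.375 × 70 = 47.25 kips.
Edge bolt: l_c = 1.125 − 0.8125/2 = 0.7188 in → 1.2 × 0.7188 × 0.375 × 70 = 22.64 → r_n = 22.64 kips.
Interior bolts: l_c = 2.75 − 0.8125 = 1.938 in → 1.2 × 1.938 × 0.375 × 70 = 61.03 → r_n = 47.25 kips.
R_n = 1 × 22.64 + 2 × 47.25 = 117.1 kips.
Design strength φR_n = 0.75 × 117.1 = 87.9 kips.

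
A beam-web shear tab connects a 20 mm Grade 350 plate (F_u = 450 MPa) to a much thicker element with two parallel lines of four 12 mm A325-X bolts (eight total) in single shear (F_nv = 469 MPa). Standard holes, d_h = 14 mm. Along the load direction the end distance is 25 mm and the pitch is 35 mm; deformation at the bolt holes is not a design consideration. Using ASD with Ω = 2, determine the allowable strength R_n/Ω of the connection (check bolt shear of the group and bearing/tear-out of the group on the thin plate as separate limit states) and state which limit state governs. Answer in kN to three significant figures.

Bolt shear: A_b = π·12²/4 = 113.1 mm²; R_n = 469 × 113.1 × 8 × 1 / 1000 = 424.3 kN → 424.3 / 2 = 212 kN.
Bearing (1.5 l_c t F_u ≤ 3.0 d t F_u): upper limit = 3.0·12·20·450 / 1000 = 324 kN.
  Edge l_c = 25 − 14/2 = 18 → r_n = 243 kN; interior l_c = 35 − 14 = 21 → r_n = 283.5 kN.
  R_n,bearing = 2·243 + 6·283.5 = 2187 kN → 2187 / 2 = 1090 kN.
Bolt shear governs: 212 kN.

212 kN (bolt shear governs)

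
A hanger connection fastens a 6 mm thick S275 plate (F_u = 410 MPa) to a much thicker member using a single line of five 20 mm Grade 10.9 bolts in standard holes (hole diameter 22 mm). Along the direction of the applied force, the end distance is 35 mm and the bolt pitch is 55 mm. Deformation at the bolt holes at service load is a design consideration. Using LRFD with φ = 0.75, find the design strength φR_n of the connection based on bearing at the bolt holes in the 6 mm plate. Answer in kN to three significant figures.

345 kN

Per bolt r_n = 1.2 l_c t F_u ≤ 2.4 d t F_u; upper limit = 2.4 × 20 × 6 × 410 / 1000 = 118.1 kN.
Edge bolt: l_c = 35 − 22/2 = 24 mm → 1.2 × 24 × 6 × 410 / 1000 = 70.85 → r_n = 70.85 kN.
Interior bolts: l_c = 55 − 22 = 33 mm → 1.2 × 33 × 6 × 410 / 1000 = 97.42 → r_n = 97.42 kN.
R_n = 1 × 70.85 + 4 × 97.42 = 460.5 kN.
Design strength φR_n = 0.75 × 460.5 = 345 kN.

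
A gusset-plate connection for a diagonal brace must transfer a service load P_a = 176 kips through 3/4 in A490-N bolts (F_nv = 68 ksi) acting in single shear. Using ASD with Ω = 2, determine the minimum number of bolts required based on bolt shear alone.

A_b = π·0.75²/4 = 0.4418 in².
Per-bolt allowable strength R_n/Ω = 68 × 0.4418 × 1 / 2 = 15.02 kips.
n ≥ 176 / 15.02 = 11.72 → use 12 bolts.

12 bolts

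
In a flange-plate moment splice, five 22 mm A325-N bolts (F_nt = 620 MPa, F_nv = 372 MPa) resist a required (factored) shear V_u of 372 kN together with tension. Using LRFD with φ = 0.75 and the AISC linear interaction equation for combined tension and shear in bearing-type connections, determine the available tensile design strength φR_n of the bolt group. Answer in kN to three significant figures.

529 kN

A_b = π·22²/4 = 380.1 mm²; f_rv = 372 × 1000 / (5 × 380.1) = 195.7 MPa.
F'_nt = 1.3 F_nt − (F_nt / φF_nv) f_rv = 1.3·620 − (620/(0.75·372))·195.7 = 371.1 MPa, capped at F_nt → F'_nt = 371.1 MPa.
R_n = F'_nt · A_b · n = 371.1 × 380.1 × 5 / 1000 = 705.3 kN.
Design strength φR_n = 0.75 × 705.3 = 529 kN.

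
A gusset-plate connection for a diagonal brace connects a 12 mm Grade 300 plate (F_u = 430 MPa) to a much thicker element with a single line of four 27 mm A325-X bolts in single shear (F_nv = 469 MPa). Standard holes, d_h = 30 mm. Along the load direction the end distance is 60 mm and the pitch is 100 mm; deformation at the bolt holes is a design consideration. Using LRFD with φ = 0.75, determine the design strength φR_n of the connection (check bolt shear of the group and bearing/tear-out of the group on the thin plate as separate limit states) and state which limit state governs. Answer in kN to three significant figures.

Bolt shear: A_b = π·27²/4 = 572.6 mm²; R_n = 469 × 572.6 × 4 × 1 / 1000 = 1074 kN → 0.75 × 1074 = 806 kN.
Bearing (1.2 l_c t F_u ≤ 2.4 d t F_u): upper limit = 2.4·27·12·430 / 1000 = 334.4 kN.
  Edge l_c = 60 − 30/2 = 45 → r_n = 278.6 kN; interior l_c = 100 − 30 = 70 → r_n = 334.4 kN.
  R_n,bearing = 1·278.6 + 3·334.4 = 1282 kN → 0.75 × 1282 = 961 kN.
Bolt shear governs: 806 kN.

806 kN (bolt shear governs)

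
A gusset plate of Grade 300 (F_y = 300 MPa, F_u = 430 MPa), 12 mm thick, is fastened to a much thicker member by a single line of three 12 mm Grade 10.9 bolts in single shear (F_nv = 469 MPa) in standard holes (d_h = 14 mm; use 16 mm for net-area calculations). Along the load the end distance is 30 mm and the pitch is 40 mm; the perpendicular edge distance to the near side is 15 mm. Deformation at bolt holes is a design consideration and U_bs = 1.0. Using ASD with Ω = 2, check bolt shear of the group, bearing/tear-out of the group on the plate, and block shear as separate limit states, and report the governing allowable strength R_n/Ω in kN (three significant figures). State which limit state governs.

79.6 kN (bolt shear governs)

Bolt shear: A_b = π·12²/4 = 113.1 mm²; R_n = 469 × 113.1 × 3 × 1 / 1000 = 159.1 kN → 159.1 / 2 = 79.6 kN.
Bearing: edge l_c = 23, r_n = 142.4 kN; interior l_c = 26, r_n = 148.6 kN; R_n = 142.4 + 2·148.6 = 439.6 kN → 220 kN.
Block shear: A_gv = 1320, A_nv = 840, A_nt = 84 mm²; R_n = min(0.6F_uA_nv, 0.6F_yA_gv) + U_bs·F_u·A_nt = 252.8 kN → 126 kN.
Bolt shear governs: 79.6 kN.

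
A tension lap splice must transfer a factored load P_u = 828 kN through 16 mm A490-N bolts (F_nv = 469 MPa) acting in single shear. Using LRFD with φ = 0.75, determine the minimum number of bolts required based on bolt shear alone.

A_b = π·16²/4 = 201.1 mm².
Per-bolt design strength φR_n = 0.75 × 469 × 201.1 × 1 / 1000 = 70.72 kN.
n ≥ 828 / 70.72 = 11.71 → use 12 bolts.

12 bolts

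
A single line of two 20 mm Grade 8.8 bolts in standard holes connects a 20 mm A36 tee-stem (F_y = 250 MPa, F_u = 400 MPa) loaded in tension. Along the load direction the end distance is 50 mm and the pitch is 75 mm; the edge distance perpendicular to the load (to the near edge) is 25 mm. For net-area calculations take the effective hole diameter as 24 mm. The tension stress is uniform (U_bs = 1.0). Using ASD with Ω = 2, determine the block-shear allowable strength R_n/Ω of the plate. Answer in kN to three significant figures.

Shear plane L_v = 50 + 1·75 = 125 mm; A_gv = 125 × 20 = 2500 mm².
A_nv = (125 − 1.5·24) × 20 = 1780 mm².
A_nt = (25 − 0.5·24) × 20 = 260 mm².
0.6 F_u A_nv = 427.2 kN; 0.6 F_y A_gv = 375 kN → shear yielding governs the shear term.
R_n = 375 + 1.0 × 400 × 260 / 1000 = 479 kN.
Allowable strength R_n/Ω = 479 / 2 = 240 kN.

240 kN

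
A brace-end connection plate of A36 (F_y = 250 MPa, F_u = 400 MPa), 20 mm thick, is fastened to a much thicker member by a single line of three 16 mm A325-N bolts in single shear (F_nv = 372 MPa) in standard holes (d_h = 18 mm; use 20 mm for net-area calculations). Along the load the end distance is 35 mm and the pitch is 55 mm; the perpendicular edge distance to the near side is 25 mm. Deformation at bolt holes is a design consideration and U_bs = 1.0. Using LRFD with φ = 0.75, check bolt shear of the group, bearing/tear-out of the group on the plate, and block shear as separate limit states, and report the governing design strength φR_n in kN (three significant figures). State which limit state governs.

Bolt shear: A_b = π·16²/4 = 201.1 mm²; R_n = 372 × 201.1 × 3 × 1 / 1000 = 224.4 kN → 0.75 × 224.4 = 168 kN.
Bearing: edge l_c = 26, r_n = 249.6 kN; interior l_c = 37, r_n = 307.2 kN; R_n = 249.6 + 2·307.2 = 864 kN → 648 kN.
Block shear: A_gv = 2900, A_nv = 1900, A_nt = 300 mm²; R_n = min(0.6F_uA_nv, 0.6F_yA_gv) + U_bs·F_u·A_nt = 555 kN → 416 kN.
Bolt shear governs: 168 kN.

168 kN (bolt shear governs)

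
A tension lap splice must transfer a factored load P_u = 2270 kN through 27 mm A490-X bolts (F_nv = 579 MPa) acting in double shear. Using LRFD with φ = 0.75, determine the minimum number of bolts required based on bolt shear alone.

A_b = π·27²/4 = 572.6 mm².
Per-bolt design strength φR_n = 0.75 × 579 × 572.6 × 2 / 1000 = 497.3 kN.
n ≥ 2270 / 497.3 = 4.565 → use 5 bolts.

5 bolts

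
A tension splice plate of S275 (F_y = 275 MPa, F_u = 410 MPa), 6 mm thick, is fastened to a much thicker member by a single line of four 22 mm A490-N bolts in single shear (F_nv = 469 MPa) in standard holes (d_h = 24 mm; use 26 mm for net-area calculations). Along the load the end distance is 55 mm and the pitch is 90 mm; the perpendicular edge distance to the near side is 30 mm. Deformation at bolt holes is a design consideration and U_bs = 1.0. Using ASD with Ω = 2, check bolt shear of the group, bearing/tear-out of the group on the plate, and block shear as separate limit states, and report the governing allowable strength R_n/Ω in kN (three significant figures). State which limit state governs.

182 kN (block shear governs)

Bolt shear: A_b = π·22²/4 = 380.1 mm²; R_n = 469 × 380.1 × 4 × 1 / 1000 = 713.1 kN → 713.1 / 2 = 357 kN.
Bearing: edge l_c = 43, r_n = 126.9 kN; interior l_c = 66, r_n = 129.9 kN; R_n = 126.9 + 3·129.9 = 516.6 kN → 258 kN.
Block shear: A_gv = 1950, A_nv = 1404, A_nt = 102 mm²; R_n = min(0.6F_uA_nv, 0.6F_yA_gv) + U_bs·F_u·A_nt = 363.6 kN → 182 kN.
Block shear governs: 182 kN.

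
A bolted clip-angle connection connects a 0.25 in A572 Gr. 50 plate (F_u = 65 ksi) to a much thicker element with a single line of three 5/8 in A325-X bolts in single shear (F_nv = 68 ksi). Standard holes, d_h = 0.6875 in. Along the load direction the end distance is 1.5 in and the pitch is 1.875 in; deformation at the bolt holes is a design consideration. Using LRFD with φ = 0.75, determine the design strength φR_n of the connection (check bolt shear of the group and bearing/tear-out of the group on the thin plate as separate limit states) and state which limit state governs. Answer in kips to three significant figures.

Bolt shear: A_b = π·0.625²/4 = 0.3068 in²; R_n = 68 × 0.3068 × 3 × 1 = 62.59 kips → 0.75 × 62.59 = 46.9 kips.
Bearing (1.2 l_c t F_u ≤ 2.4 d t F_u): upper limit = 2.4·0.625·0.25·65 = 24.38 kips.
  Edge l_c = 1.5 − 0.6875/2 = 1.156 → r_n = 22.55 kips; interior l_c = 1.875 − 0.6875 = 1.188 → r_n = 23.16 kips.
  R_n,bearing = 1·22.55 + 2·23.16 = 68.86 kips → 0.75 × 68.86 = 51.6 kips.
Bolt shear governs: 46.9 kips.

46.9 kips (bolt shear governs)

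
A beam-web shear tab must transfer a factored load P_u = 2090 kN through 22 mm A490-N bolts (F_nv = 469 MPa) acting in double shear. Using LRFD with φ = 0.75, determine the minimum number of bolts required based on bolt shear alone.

A_b = π·22²/4 = 380.1 mm².
Per-bolt design strength φR_n = 0.75 × 469 × 380.1 × 2 / 1000 = 267.4 kN.
n ≥ 2090 / 267.4 = 7.815 → use 8 bolts.

8 bolts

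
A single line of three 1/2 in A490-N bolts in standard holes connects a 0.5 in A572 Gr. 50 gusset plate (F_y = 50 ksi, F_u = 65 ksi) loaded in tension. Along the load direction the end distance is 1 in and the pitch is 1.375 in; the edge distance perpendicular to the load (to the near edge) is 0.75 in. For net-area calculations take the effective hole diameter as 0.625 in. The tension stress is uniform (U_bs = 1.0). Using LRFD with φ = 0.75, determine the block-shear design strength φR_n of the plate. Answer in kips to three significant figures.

Shear plane L_v = 1 + 2·1.375 = 3.75 in; A_gv = 3.75 × 0.5 = 1.875 in².
A_nv = (3.75 − 2.5·0.625) × 0.5 = 1.094 in².
A_nt = (0.75 − 0.5·0.625) × 0.5 = 0.2188 in².
0.6 F_u A_nv = 42.66 kips; 0.6 F_y A_gv = 56.25 kips → shear rupture governs the shear term.
R_n = 42.66 + 1.0 × 65 × 0.2188 = 56.88 kips.
Design strength φR_n = 0.75 × 56.88 = 42.7 kips.

42.7 kips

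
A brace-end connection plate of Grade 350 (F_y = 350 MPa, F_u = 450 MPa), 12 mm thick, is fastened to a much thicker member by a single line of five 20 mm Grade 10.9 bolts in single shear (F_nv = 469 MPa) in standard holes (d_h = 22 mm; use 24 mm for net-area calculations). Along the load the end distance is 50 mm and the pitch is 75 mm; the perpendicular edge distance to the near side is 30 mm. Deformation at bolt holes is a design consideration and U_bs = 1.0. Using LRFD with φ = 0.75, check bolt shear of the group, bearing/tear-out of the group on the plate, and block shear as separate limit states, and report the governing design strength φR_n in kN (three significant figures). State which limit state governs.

553 kN (bolt shear governs)

Bolt shear: A_b = π·20²/4 = 314.2 mm²; R_n = 469 × 314.2 × 5 × 1 / 1000 = 736.7 kN → 0.75 × 736.7 = 553 kN.
Bearing: edge l_c = 39, r_n = 252.7 kN; interior l_c = 53, r_n = 259.2 kN; R_n = 252.7 + 4·259.2 = 1290 kN → 967 kN.
Block shear: A_gv = 4200, A_nv = 2904, A_nt = 216 mm²; R_n = min(0.6F_uA_nv, 0.6F_yA_gv) + U_bs·F_u·A_nt = 881.3 kN → 661 kN.
Bolt shear governs: 553 kN.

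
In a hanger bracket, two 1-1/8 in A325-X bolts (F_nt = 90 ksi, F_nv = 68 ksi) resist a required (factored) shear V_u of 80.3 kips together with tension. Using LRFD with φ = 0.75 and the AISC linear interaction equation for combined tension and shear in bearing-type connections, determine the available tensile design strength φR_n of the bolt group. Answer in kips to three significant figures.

68.2 kips

A_b = π·1.125²/4 = 0.994 in²; f_rv = 80.3 / (2 × 0.994) = 40.39 ksi.
F'_nt = 1.3 F_nt − (F_nt / φF_nv) f_rv = 1.3·90 − (90/(0.75·68))·40.39 = 45.72 ksi, capped at F_nt → F'_nt = 45.72 ksi.
R_n = F'_nt · A_b · n = 45.72 × 0.994 × 2 = 90.89 kips.
Design strength φR_n = 0.75 × 90.89 = 68.2 kips.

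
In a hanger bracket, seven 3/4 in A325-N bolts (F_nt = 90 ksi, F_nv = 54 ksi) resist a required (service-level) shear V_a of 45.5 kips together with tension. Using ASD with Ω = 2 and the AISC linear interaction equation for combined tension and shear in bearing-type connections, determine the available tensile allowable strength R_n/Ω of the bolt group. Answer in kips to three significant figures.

105 kips

A_b = π·0.75²/4 = 0.4418 in²; f_rv = 45.5 / (7 × 0.4418) = 14.71 ksi.
F'_nt = 1.3 F_nt − (Ω F_nt / F_nv) f_rv = 1.3·90 − (2·90/54)·14.71 = 67.96 ksi, capped at F_nt → F'_nt = 67.96 ksi.
R_n = F'_nt · A_b · n = 67.96 × 0.4418 × 7 = 210.2 kips.
Allowable strength R_n/Ω = 210.2 / 2 = 105 kips.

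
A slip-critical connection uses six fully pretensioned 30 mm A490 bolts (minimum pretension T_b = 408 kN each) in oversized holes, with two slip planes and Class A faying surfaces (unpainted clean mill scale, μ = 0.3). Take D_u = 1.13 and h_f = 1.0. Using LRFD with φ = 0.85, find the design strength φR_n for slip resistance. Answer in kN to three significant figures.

R_n = μ · D_u · h_f · T_b · n_s · n_b = 0.3 × 1.13 × 1.0 × 408 × 2 × 6 = 1660 kN.
Design strength φR_n = 0.85 × 1660 = 1410 kN.

1410 kN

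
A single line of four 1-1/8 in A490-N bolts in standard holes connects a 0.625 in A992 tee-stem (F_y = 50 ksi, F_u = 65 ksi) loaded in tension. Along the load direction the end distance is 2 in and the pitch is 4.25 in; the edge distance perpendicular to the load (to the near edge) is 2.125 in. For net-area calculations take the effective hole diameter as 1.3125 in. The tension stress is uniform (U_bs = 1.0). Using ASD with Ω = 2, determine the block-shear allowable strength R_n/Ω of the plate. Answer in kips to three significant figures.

Shear plane L_v = 2 + 3·4.25 = 14.75 in; A_gv = 14.75 × 0.625 = 9.219 in².
A_nv = (14.75 − 3.5·1.3125) × 0.625 = 6.348 in².
A_nt = (2.125 − 0.5·1.3125) × 0.625 = 0.918 in².
0.6 F_u A_nv = 247.6 kips; 0.6 F_y A_gv = 276.6 kips → shear rupture governs the shear term.
R_n = 247.6 + 1.0 × 65 × 0.918 = 307.2 kips.
Allowable strength R_n/Ω = 307.2 / 2 = 154 kips.

154 kips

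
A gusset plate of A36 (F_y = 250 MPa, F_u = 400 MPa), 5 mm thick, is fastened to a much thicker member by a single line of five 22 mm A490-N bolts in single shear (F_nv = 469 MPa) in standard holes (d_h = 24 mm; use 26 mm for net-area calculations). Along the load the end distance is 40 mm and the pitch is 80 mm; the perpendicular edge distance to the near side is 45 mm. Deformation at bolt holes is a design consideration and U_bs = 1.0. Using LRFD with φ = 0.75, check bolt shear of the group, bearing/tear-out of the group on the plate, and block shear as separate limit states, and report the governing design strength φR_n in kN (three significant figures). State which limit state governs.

250 kN (block shear governs)

Bolt shear: A_b = π·22²/4 = 380.1 mm²; R_n = 469 × 380.1 × 5 × 1 / 1000 = 891.4 kN → 0.75 × 891.4 = 669 kN.
Bearing: edge l_c = 28, r_n = 67.2 kN; interior l_c = 56, r_n = 105.6 kN; R_n = 67.2 + 4·105.6 = 489.6 kN → 367 kN.
Block shear: A_gv = 1800, A_nv = 1215, A_nt = 160 mm²; R_n = min(0.6F_uA_nv, 0.6F_yA_gv) + U_bs·F_u·A_nt = 334 kN → 250 kN.
Block shear governs: 250 kN.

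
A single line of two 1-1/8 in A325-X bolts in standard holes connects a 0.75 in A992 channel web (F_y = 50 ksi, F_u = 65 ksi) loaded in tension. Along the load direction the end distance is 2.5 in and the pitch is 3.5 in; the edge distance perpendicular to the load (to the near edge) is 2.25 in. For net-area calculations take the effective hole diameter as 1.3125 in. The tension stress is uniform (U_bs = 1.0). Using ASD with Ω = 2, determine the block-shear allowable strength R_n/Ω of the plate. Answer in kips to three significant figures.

97.8 kips

Shear plane L_v = 2.5 + 1·3.5 = 6 in; A_gv = 6 × 0.75 = 4.5 in².
A_nv = (6 − 1.5·1.3125) × 0.75 = 3.023 in².
A_nt = (2.25 − 0.5·1.3125) × 0.75 = 1.195 in².
0.6 F_u A_nv = 117.9 kips; 0.6 F_y A_gv = 135 kips → shear rupture governs the shear term.
R_n = 117.9 + 1.0 × 65 × 1.195 = 195.6 kips.
Allowable strength R_n/Ω = 195.6 / 2 = 97.8 kips.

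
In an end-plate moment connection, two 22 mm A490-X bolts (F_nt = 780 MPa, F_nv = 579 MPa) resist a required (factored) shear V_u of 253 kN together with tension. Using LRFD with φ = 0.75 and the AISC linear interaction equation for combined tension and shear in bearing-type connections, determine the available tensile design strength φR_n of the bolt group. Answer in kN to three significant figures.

237 kN

A_b = π·22²/4 = 380.1 mm²; f_rv = 253 × 1000 / (2 × 380.1) = 332.8 MPa.
F'_nt = 1.3 F_nt − (F_nt / φF_nv) f_rv = 1.3·780 − (780/(0.75·579))·332.8 = 416.3 MPa, capped at F_nt → F'_nt = 416.3 MPa.
R_n = F'_nt · A_b · n = 416.3 × 380.1 × 2 / 1000 = 316.5 kN.
Design strength φR_n = 0.75 × 316.5 = 237 kN.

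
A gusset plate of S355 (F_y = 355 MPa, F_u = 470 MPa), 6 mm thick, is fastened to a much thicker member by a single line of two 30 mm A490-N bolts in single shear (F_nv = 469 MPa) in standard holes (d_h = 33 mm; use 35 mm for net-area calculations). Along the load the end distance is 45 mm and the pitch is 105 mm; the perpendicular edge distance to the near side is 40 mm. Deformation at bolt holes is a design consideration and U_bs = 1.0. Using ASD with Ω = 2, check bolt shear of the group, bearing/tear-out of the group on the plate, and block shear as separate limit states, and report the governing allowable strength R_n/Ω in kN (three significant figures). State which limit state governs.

114 kN (block shear governs)

Bolt shear: A_b = π·30²/4 = 706.9 mm²; R_n = 469 × 706.9 × 2 × 1 / 1000 = 663 kN → 663 / 2 = 332 kN.
Bearing: edge l_c = 28.5, r_n = 96.44 kN; interior l_c = 72, r_n = 203 kN; R_n = 96.44 + 1·203 = 299.5 kN → 150 kN.
Block shear: A_gv = 900, A_nv = 585, A_nt = 135 mm²; R_n = min(0.6F_uA_nv, 0.6F_yA_gv) + U_bs·F_u·A_nt = 228.4 kN → 114 kN.
Block shear governs: 114 kN.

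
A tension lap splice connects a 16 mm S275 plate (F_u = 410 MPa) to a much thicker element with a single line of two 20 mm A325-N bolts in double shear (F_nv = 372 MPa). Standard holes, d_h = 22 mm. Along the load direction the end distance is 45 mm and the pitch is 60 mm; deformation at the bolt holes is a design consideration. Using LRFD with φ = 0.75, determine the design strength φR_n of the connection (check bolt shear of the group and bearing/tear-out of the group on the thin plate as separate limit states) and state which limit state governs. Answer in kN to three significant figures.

351 kN (bolt shear governs)

Bolt shear: A_b = π·20²/4 = 314.2 mm²; R_n = 372 × 314.2 × 2 × 2 / 1000 = 467.5 kN → 0.75 × 467.5 = 351 kN.
Bearing (1.2 l_c t F_u ≤ 2.4 d t F_u): upper limit = 2.4·20·16·410 / 1000 = 314.9 kN.
  Edge l_c = 45 − 22/2 = 34 → r_n = 267.6 kN; interior l_c = 60 − 22 = 38 → r_n = 299.1 kN.
  R_n,bearing = 1·267.6 + 1·299.1 = 566.8 kN → 0.75 × 566.8 = 425 kN.
Bolt shear governs: 351 kN.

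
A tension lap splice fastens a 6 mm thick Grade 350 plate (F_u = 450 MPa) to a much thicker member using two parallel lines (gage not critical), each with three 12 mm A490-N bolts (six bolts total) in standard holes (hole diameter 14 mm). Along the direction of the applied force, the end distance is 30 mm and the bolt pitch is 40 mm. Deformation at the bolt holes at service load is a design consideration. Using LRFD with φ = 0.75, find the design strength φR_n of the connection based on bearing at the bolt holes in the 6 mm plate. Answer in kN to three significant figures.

345 kN

Per bolt r_n = 1.2 l_c t F_u ≤ 2.4 d t F_u; upper limit = 2.4 × 12 × 6 × 450 / 1000 = 77.76 kN.
Edge bolt: l_c = 30 − 14/2 = 23 mm → 1.2 × 23 × 6 × 450 / 1000 = 74.52 → r_n = 74.52 kN.
Interior bolts: l_c = 40 − 14 = 26 mm → 1.2 × 26 × 6 × 450 / 1000 = 84.24 → r_n = 77.76 kN.
R_n = 2 × 74.52 + 4 × 77.76 = 460.1 kN.
Design strength φR_n = 0.75 × 460.1 = 345 kN.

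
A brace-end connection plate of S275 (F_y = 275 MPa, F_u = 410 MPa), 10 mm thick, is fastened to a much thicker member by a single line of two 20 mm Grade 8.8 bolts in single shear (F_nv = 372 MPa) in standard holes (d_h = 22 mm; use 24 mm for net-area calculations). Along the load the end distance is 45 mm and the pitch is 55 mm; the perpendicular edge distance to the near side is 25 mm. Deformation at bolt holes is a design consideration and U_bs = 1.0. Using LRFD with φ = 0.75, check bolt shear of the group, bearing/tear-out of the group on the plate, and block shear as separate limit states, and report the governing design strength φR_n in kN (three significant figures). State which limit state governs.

Bolt shear: A_b = π·20²/4 = 314.2 mm²; R_n = 372 × 314.2 × 2 × 1 / 1000 = 233.7 kN → 0.75 × 233.7 = 175 kN.
Bearing: edge l_c = 34, r_n = 167.3 kN; interior l_c = 33, r_n = 162.4 kN; R_n = 167.3 + 1·162.4 = 329.6 kN → 247 kN.
Block shear: A_gv = 1000, A_nv = 640, A_nt = 130 mm²; R_n = min(0.6F_uA_nv, 0.6F_yA_gv) + U_bs·F_u·A_nt = 210.7 kN → 158 kN.
Block shear governs: 158 kN.

158 kN (block shear governs)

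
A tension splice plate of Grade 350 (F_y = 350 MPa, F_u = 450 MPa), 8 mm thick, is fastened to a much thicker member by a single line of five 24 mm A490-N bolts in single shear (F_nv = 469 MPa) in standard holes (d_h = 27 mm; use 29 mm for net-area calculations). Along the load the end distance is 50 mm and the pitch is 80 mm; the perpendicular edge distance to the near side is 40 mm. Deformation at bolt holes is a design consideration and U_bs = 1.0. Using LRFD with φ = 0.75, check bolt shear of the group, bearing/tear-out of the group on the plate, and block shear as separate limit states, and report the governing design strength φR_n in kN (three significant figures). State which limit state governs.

457 kN (block shear governs)

Bolt shear: A_b = π·24²/4 = 452.4 mm²; R_n = 469 × 452.4 × 5 × 1 / 1000 = 1061 kN → 0.75 × 1061 = 796 kN.
Bearing: edge l_c = 36.5, r_n = 157.7 kN; interior l_c = 53, r_n = 207.4 kN; R_n = 157.7 + 4·207.4 = 987.1 kN → 740 kN.
Block shear: A_gv = 2960, A_nv = 1916, A_nt = 204 mm²; R_n = min(0.6F_uA_nv, 0.6F_yA_gv) + U_bs·F_u·A_nt = 609.1 kN → 457 kN.
Block shear governs: 457 kN.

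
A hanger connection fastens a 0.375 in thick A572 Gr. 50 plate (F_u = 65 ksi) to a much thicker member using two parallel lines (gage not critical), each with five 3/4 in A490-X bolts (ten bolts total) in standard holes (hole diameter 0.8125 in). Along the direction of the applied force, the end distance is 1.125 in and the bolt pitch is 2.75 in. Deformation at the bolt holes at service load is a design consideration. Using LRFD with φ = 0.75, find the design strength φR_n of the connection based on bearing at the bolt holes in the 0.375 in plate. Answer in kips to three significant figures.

295 kips

Per bolt r_n = 1.2 l_c t F_u ≤ 2.4 d t F_u; upper limit = 2.4 × 0.75 × 0.375 × 65 = 43.87 kips.
Edge bolt: l_c = 1.125 − 0.8125/2 = 0.7188 in → 1.2 × 0.7188 × 0.375 × 65 = 21.02 → r_n = 21.02 kips.
Interior bolts: l_c = 2.75 − 0.8125 = 1.938 in → 1.2 × 1.938 × 0.375 × 65 = 56.67 → r_n = 43.87 kips.
R_n = 2 × 21.02 + 8 × 43.87 = 393 kips.
Design strength φR_n = 0.75 × 393 = 295 kips.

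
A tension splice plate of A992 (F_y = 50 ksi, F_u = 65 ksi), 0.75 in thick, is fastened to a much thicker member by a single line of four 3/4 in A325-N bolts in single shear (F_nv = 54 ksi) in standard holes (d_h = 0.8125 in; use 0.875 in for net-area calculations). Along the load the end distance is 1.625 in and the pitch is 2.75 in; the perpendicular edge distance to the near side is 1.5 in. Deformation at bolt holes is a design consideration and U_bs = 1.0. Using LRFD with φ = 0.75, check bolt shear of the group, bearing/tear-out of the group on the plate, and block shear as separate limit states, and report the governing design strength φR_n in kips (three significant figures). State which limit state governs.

Bolt shear: A_b = π·0.75²/4 = 0.4418 in²; R_n = 54 × 0.4418 × 4 × 1 = 95.43 kips → 0.75 × 95.43 = 71.6 kips.
Bearing: edge l_c = 1.219, r_n = 71.3 kips; interior l_c = 1.938, r_n = 87.75 kips; R_n = 71.3 + 3·87.75 = 334.5 kips → 251 kips.
Block shear: A_gv = 7.406, A_nv = 5.109, A_nt = 0.7969 in²; R_n = min(0.6F_uA_nv, 0.6F_yA_gv) + U_bs·F_u·A_nt = 251.1 kips → 188 kips.
Bolt shear governs: 71.6 kips.

71.6 kips (bolt shear governs)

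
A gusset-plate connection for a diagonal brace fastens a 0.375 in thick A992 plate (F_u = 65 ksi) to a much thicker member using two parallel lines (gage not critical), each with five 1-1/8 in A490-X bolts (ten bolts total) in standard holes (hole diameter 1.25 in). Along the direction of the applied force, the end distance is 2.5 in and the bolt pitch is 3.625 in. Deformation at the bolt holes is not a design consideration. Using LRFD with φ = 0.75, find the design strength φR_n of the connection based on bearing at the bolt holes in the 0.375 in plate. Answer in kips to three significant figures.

Per bolt r_n = 1.5 l_c t F_u ≤ 3.0 d t F_u; upper limit = 3.0 × 1.125 × 0.375 × 65 = 82.27 kips.
Edge bolt: l_c = 2.5 − 1.25/2 = 1.875 in → 1.5 × 1.875 × 0.375 × 65 = 68.55 → r_n = 68.55 kips.
Interior bolts: l_c = 3.625 − 1.25 = 2.375 in → 1.5 × 2.375 × 0.375 × 65 = 86.84 → r_n = 82.27 kips.
R_n = 2 × 68.55 + 8 × 82.27 = 795.2 kips.
Design strength φR_n = 0.75 × 795.2 = 596 kips.

596 kips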